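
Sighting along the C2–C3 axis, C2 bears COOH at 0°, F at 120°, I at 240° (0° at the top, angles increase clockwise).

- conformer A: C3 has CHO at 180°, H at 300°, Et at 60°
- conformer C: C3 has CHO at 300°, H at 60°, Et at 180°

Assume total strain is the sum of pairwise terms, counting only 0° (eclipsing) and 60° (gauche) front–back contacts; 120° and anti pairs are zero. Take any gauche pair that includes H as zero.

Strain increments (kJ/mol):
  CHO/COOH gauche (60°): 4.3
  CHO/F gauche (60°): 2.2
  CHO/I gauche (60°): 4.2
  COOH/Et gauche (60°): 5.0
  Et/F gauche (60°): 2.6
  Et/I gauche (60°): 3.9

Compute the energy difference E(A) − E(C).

-1.0 kJ/mol

A (staggered): COOH(0°)/Et(60°) gauche 5.0; F(120°)/CHO(180°) gauche 2.2; F(120°)/Et(60°) gauche 2.6; I(240°)/CHO(180°) gauche 4.2 → 14.0 kJ/mol.
C (staggered): COOH(0°)/CHO(300°) gauche 4.3; F(120°)/Et(180°) gauche 2.6; I(240°)/CHO(300°) gauche 4.2; I(240°)/Et(180°) gauche 3.9 → 15.0 kJ/mol.
E(A) − E(C) = 14.0 − 15.0 = -1.0 kJ/mol.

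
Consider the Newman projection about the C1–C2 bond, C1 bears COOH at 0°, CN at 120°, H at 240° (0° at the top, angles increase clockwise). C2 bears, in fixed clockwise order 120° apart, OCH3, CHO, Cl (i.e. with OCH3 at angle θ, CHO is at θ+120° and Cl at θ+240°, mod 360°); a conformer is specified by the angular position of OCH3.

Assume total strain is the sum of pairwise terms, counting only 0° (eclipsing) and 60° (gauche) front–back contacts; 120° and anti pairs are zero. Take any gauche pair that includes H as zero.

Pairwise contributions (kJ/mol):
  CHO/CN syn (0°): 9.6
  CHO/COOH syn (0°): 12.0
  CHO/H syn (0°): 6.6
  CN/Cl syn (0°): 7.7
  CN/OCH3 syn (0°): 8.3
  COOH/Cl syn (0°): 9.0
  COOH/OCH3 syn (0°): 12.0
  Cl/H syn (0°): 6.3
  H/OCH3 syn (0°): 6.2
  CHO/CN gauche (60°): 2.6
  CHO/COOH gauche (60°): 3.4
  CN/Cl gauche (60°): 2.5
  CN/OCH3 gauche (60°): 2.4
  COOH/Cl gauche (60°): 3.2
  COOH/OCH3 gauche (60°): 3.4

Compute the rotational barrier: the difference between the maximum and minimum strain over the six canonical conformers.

16.4 kJ/mol

OCH3 at 0° is eclipsed. COOH at 0° is eclipsed with OCH3 at 0° (12.0); CN at 120° is eclipsed with CHO at 120° (9.6); H at 240° is eclipsed with Cl at 240° (6.3). Total 27.9 kJ/mol.
OCH3 at 60° is staggered. COOH at 0° is gauche with OCH3 at 60° (3.4); COOH at 0° is gauche with Cl at 300° (3.2); CN at 120° is gauche with OCH3 at 60° (2.4); CN at 120° is gauche with CHO at 180° (2.6). Total 11.6 kJ/mol.
OCH3 at 120° is eclipsed. COOH at 0° is eclipsed with Cl at 0° (9.0); CN at 120° is eclipsed with OCH3 at 120° (8.3); H at 240° is eclipsed with CHO at 240° (6.6). Total 23.9 kJ/mol.
OCH3 at 180° is staggered. COOH at 0° is gauche with CHO at 300° (3.4); COOH at 0° is gauche with Cl at 60° (3.2); CN at 120° is gauche with OCH3 at 180° (2.4); CN at 120° is gauche with Cl at 60° (2.5). Total 11.5 kJ/mol.
OCH3 at 240° is eclipsed. COOH at 0° is eclipsed with CHO at 0° (12.0); CN at 120° is eclipsed with Cl at 120° (7.7); H at 240° is eclipsed with OCH3 at 240° (6.2). Total 25.9 kJ/mol.
OCH3 at 300° is staggered. COOH at 0° is gauche with OCH3 at 300° (3.4); COOH at 0° is gauche with CHO at 60° (3.4); CN at 120° is gauche with CHO at 60° (2.6); CN at 120° is gauche with Cl at 180° (2.5). Total 11.9 kJ/mol.
Max at 0° (27.9 kJ/mol), min at 180° (11.5 kJ/mol); barrier = 16.4 kJ/mol.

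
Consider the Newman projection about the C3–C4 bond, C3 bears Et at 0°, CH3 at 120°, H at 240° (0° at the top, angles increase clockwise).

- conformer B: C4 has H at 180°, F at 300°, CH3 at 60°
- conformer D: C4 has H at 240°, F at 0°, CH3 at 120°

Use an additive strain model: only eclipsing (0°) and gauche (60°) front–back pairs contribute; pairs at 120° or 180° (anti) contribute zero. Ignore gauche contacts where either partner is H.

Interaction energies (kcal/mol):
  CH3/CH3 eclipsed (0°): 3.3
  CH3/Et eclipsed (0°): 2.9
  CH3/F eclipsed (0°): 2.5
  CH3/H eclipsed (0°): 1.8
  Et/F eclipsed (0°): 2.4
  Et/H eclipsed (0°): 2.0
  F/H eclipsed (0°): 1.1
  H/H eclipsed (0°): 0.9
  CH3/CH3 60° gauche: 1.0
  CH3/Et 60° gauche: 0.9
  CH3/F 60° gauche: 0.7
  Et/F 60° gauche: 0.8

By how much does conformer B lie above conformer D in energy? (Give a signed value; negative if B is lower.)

-3.9 kcal/mol

B (staggered): Et(0°)/F(300°) gauche 0.8; Et(0°)/CH3(60°) gauche 0.9; CH3(120°)/CH3(60°) gauche 1.0 → 2.7 kcal/mol.
D (eclipsed): Et(0°)/F(0°) eclipsed 2.4; CH3(120°)/CH3(120°) eclipsed 3.3; H(240°)/H(240°) eclipsed 0.9 → 6.6 kcal/mol.
E(B) − E(D) = 2.7 − 6.6 = -3.9 kcal/mol.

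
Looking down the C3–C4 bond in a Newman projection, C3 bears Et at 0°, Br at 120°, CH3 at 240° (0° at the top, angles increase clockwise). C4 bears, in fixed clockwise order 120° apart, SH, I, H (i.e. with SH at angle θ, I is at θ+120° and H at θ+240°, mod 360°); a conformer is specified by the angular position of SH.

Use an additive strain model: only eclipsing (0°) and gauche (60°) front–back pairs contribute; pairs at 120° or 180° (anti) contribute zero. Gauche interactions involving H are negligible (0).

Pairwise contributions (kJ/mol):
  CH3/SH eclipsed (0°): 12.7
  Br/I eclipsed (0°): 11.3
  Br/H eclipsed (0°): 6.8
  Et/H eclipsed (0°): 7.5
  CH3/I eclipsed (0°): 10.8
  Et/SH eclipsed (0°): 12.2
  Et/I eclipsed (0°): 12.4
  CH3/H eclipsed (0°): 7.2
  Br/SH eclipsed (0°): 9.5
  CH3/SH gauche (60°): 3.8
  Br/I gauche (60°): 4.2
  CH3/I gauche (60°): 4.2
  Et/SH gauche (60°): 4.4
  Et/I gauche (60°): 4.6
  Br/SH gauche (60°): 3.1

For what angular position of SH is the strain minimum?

180°

SH at 0° is eclipsed. Et at 0° is eclipsed with SH at 0° (12.2); Br at 120° is eclipsed with I at 120° (11.3); CH3 at 240° is eclipsed with H at 240° (7.2). Total 30.7 kJ/mol.
SH at 60° is staggered. Et at 0° is gauche with SH at 60° (4.4); Br at 120° is gauche with SH at 60° (3.1); Br at 120° is gauche with I at 180° (4.2); CH3 at 240° is gauche with I at 180° (4.2). Total 15.9 kJ/mol.
SH at 120° is eclipsed. Et at 0° is eclipsed with H at 0° (7.5); Br at 120° is eclipsed with SH at 120° (9.5); CH3 at 240° is eclipsed with I at 240° (10.8). Total 27.8 kJ/mol.
SH at 180° is staggered. Et at 0° is gauche with I at 300° (4.6); Br at 120° is gauche with SH at 180° (3.1); CH3 at 240° is gauche with SH at 180° (3.8); CH3 at 240° is gauche with I at 300° (4.2). Total 15.7 kJ/mol.
SH at 240° is eclipsed. Et at 0° is eclipsed with I at 0° (12.4); Br at 120° is eclipsed with H at 120° (6.8); CH3 at 240° is eclipsed with SH at 240° (12.7). Total 31.9 kJ/mol.
SH at 300° is staggered. Et at 0° is gauche with SH at 300° (4.4); Et at 0° is gauche with I at 60° (4.6); Br at 120° is gauche with I at 60° (4.2); CH3 at 240° is gauche with SH at 300° (3.8). Total 17.0 kJ/mol.
The minimum (15.7 kJ/mol) occurs with SH at 180°.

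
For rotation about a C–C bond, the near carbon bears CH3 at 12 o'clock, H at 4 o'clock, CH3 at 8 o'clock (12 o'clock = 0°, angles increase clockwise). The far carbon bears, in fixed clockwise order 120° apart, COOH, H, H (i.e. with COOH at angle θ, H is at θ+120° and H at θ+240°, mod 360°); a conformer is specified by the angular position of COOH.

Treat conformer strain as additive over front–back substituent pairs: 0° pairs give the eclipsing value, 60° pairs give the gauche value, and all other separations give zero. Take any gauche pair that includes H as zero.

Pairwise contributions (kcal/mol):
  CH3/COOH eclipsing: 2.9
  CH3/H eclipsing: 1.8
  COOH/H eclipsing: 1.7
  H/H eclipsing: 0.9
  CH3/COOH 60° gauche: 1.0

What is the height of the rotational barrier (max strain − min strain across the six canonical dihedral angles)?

4.6 kcal/mol

COOH at 0° (eclipsed): CH3(0°)/COOH(0°) eclipsed 2.9; H(120°)/H(120°) eclipsed 0.9; CH3(240°)/H(240°) eclipsed 1.8 → 5.6 kcal/mol.
COOH at 60° (staggered): CH3(0°)/COOH(60°) gauche 1.0 → 1.0 kcal/mol.
COOH at 120° (eclipsed): CH3(0°)/H(0°) eclipsed 1.8; H(120°)/COOH(120°) eclipsed 1.7; CH3(240°)/H(240°) eclipsed 1.8 → 5.3 kcal/mol.
COOH at 180° (staggered): CH3(240°)/COOH(180°) gauche 1.0 → 1.0 kcal/mol.
COOH at 240° (eclipsed): CH3(0°)/H(0°) eclipsed 1.8; H(120°)/H(120°) eclipsed 0.9; CH3(240°)/COOH(240°) eclipsed 2.9 → 5.6 kcal/mol.
COOH at 300° (staggered): CH3(0°)/COOH(300°) gauche 1.0; CH3(240°)/COOH(300°) gauche 1.0 → 2.0 kcal/mol.
Max at 0° (5.6 kcal/mol), min at 60° (1.0 kcal/mol); barrier = 4.6 kcal/mol.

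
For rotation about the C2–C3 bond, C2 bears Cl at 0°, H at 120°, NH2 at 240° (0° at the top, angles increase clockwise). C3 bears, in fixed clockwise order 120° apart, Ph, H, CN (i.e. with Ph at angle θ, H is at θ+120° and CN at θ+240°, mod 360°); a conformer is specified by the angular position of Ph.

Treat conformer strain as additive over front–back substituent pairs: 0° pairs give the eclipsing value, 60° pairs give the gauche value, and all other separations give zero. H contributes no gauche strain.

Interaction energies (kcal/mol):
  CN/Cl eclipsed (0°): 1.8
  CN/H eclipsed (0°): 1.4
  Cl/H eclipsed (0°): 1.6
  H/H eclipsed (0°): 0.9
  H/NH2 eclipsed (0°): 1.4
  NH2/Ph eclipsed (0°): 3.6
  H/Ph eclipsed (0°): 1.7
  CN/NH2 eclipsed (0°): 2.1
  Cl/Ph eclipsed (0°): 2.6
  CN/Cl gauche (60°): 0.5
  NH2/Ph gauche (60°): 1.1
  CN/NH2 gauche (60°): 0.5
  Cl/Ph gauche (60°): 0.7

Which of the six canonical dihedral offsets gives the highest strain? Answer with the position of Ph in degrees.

Ph at 0° (eclipsed): Cl–Ph eclipsed, H–H eclipsed, NH2–CN eclipsed; 2.6 + 0.9 + 2.1 = 5.6 kcal/mol.
Ph at 60° (staggered): Cl–Ph gauche, Cl–CN gauche, NH2–CN gauche; 0.7 + 0.5 + 0.5 = 1.7 kcal/mol.
Ph at 120° (eclipsed): Cl–CN eclipsed, H–Ph eclipsed, NH2–H eclipsed; 1.8 + 1.7 + 1.4 = 4.9 kcal/mol.
Ph at 180° (staggered): Cl–CN gauche, NH2–Ph gauche; 0.5 + 1.1 = 1.6 kcal/mol.
Ph at 240° (eclipsed): Cl–H eclipsed, H–CN eclipsed, NH2–Ph eclipsed; 1.6 + 1.4 + 3.6 = 6.6 kcal/mol.
Ph at 300° (staggered): Cl–Ph gauche, NH2–Ph gauche, NH2–CN gauche; 0.7 + 1.1 + 0.5 = 2.3 kcal/mol.
The maximum (6.6 kcal/mol) occurs with Ph at 240°.

240°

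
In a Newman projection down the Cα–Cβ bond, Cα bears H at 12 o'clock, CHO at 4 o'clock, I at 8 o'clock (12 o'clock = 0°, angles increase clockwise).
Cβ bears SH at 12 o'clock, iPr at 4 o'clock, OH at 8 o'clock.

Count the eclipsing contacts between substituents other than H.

2

Non-H eclipsing pairs: CHO(120°)/iPr(120°); I(240°)/OH(240°) — 2 interactions.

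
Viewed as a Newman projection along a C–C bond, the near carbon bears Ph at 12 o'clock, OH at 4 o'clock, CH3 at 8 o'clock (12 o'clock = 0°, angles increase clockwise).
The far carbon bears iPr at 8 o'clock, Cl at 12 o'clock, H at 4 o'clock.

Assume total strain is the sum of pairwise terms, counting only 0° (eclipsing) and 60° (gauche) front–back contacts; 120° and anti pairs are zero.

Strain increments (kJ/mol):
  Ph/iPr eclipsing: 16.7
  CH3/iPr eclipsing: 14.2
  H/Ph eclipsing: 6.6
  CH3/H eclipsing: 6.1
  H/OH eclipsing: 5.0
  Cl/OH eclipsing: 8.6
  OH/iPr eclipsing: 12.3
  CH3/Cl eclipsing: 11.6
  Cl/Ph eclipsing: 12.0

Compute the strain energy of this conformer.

This conformer is eclipsed. Ph at 0° is eclipsed with Cl at 0° (12.0); OH at 120° is eclipsed with H at 120° (5.0); CH3 at 240° is eclipsed with iPr at 240° (14.2). Total 31.2 kJ/mol.

31.2 kJ/mol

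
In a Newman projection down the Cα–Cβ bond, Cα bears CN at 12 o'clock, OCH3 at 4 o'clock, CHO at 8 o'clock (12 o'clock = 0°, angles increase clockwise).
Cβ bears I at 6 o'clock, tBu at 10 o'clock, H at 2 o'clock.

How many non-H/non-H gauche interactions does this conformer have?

4

Non-H gauche pairs: CN(0°)/tBu(300°); OCH3(120°)/I(180°); CHO(240°)/I(180°); CHO(240°)/tBu(300°) — 4 interactions.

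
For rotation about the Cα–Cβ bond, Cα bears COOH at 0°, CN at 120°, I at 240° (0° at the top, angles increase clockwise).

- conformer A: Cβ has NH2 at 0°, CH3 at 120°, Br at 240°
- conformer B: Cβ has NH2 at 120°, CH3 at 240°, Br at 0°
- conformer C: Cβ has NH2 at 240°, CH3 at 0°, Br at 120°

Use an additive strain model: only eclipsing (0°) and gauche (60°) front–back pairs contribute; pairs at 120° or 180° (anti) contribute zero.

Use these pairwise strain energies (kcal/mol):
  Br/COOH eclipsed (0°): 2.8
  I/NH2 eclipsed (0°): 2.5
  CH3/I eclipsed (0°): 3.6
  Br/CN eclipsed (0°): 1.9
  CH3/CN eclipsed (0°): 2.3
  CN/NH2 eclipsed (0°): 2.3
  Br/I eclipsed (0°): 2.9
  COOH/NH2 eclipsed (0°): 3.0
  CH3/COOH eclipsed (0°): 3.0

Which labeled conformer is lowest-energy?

C

A is eclipsed. COOH at 0° is eclipsed with NH2 at 0° (3.0); CN at 120° is eclipsed with CH3 at 120° (2.3); I at 240° is eclipsed with Br at 240° (2.9). Total 8.2 kcal/mol.
B is eclipsed. COOH at 0° is eclipsed with Br at 0° (2.8); CN at 120° is eclipsed with NH2 at 120° (2.3); I at 240° is eclipsed with CH3 at 240° (3.6). Total 8.7 kcal/mol.
C is eclipsed. COOH at 0° is eclipsed with CH3 at 0° (3.0); CN at 120° is eclipsed with Br at 120° (1.9); I at 240° is eclipsed with NH2 at 240° (2.5). Total 7.4 kcal/mol.
C has the lowest total (7.4 kcal/mol).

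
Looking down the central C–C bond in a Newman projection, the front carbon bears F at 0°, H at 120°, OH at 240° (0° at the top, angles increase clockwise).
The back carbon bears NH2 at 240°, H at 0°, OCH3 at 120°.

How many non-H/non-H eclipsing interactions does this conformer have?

1

Non-H eclipsing pairs: OH(240°)/NH2(240°) — 1 interaction.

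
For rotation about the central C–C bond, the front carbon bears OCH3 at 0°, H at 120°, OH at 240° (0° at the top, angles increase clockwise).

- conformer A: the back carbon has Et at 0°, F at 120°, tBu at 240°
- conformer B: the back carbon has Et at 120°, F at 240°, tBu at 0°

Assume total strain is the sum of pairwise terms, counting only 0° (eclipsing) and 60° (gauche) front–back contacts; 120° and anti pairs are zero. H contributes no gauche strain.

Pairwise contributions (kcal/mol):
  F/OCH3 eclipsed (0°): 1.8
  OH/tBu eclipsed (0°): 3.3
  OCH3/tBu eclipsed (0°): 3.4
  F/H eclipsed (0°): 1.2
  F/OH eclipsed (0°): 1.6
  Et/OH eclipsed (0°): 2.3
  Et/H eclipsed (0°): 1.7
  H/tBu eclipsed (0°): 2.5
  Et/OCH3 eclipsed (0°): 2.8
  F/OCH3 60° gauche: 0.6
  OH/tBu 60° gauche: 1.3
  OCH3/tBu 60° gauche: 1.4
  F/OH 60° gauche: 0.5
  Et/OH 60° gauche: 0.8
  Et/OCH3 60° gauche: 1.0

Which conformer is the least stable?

A

A is eclipsed. OCH3 at 0° is eclipsed with Et at 0° (2.8); H at 120° is eclipsed with F at 120° (1.2); OH at 240° is eclipsed with tBu at 240° (3.3). Total 7.3 kcal/mol.
B is eclipsed. OCH3 at 0° is eclipsed with tBu at 0° (3.4); H at 120° is eclipsed with Et at 120° (1.7); OH at 240° is eclipsed with F at 240° (1.6). Total 6.7 kcal/mol.
A has the highest total (7.3 kcal/mol).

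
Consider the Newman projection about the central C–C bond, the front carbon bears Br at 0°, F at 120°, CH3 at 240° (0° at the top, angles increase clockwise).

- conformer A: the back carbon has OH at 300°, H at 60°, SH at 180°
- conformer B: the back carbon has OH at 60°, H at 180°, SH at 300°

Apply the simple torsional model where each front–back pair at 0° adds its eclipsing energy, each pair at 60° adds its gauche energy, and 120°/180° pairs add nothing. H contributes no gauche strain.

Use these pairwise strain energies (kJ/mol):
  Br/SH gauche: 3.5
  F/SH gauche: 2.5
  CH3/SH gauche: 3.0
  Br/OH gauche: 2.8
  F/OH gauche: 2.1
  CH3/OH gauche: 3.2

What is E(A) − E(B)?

A (staggered): Br(0°)/OH(300°) gauche 2.8; F(120°)/SH(180°) gauche 2.5; CH3(240°)/OH(300°) gauche 3.2; CH3(240°)/SH(180°) gauche 3.0 → 11.5 kJ/mol.
B (staggered): Br(0°)/OH(60°) gauche 2.8; Br(0°)/SH(300°) gauche 3.5; F(120°)/OH(60°) gauche 2.1; CH3(240°)/SH(300°) gauche 3.0 → 11.4 kJ/mol.
E(A) − E(B) = 11.5 − 11.4 = +0.1 kJ/mol.

+0.1 kJ/mol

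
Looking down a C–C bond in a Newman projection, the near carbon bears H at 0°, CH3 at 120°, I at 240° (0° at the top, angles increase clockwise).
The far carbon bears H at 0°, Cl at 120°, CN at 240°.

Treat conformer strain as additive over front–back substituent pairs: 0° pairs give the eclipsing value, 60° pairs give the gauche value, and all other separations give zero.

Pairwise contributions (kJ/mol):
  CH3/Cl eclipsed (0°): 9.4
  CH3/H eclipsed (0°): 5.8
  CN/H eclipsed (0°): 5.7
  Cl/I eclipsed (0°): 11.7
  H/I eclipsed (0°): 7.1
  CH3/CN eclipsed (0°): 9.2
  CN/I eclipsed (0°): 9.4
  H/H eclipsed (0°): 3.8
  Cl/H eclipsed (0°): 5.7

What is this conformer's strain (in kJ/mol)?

This conformer (eclipsed): H–H eclipsed, CH3–Cl eclipsed, I–CN eclipsed; 3.8 + 9.4 + 9.4 = 22.6 kJ/mol.

22.6 kJ/mol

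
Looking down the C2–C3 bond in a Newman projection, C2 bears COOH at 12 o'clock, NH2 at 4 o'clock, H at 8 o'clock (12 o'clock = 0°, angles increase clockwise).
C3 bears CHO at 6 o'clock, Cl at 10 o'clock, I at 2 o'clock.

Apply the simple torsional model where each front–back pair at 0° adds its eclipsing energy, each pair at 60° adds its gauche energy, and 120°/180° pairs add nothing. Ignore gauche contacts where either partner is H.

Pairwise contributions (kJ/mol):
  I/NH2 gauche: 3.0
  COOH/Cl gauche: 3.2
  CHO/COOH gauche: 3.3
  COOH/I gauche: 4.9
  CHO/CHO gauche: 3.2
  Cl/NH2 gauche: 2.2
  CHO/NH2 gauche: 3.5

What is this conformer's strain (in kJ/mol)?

This conformer is staggered. COOH at 0° is gauche with Cl at 300° (3.2); COOH at 0° is gauche with I at 60° (4.9); NH2 at 120° is gauche with CHO at 180° (3.5); NH2 at 120° is gauche with I at 60° (3.0). Total 14.6 kJ/mol.

14.6 kJ/mol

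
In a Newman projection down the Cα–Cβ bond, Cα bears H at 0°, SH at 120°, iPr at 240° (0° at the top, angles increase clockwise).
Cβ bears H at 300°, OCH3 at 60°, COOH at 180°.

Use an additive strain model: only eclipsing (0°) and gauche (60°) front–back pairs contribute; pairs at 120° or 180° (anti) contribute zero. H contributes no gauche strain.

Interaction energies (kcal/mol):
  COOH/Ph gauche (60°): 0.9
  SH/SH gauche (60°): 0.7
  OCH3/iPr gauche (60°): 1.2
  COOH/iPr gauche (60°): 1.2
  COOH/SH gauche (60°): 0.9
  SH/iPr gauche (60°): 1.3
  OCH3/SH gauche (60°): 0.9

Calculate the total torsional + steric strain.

This conformer (staggered): SH(120°)/OCH3(60°) gauche 0.9; SH(120°)/COOH(180°) gauche 0.9; iPr(240°)/COOH(180°) gauche 1.2 → 3.0 kcal/mol.

3.0 kcal/mol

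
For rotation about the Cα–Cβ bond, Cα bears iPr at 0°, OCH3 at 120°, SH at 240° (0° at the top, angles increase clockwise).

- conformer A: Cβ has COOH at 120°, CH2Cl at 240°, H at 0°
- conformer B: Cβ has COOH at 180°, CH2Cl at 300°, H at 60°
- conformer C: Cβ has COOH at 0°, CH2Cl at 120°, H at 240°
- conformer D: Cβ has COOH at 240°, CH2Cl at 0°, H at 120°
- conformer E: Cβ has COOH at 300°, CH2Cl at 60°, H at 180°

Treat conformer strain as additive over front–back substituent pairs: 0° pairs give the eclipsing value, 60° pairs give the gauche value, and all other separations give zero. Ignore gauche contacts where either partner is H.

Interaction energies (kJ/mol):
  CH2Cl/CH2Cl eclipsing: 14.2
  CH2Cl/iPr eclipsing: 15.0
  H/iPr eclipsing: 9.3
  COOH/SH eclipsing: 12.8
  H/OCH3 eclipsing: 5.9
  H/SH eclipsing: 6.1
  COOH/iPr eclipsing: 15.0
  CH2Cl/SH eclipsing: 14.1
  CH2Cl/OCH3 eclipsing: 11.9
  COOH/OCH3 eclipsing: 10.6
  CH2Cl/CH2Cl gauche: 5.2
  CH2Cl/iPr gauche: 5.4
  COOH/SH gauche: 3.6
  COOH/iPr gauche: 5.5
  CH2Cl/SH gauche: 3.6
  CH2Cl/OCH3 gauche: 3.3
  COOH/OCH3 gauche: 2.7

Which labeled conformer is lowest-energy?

B

A (eclipsed): iPr(0°)/H(0°) eclipsed 9.3; OCH3(120°)/COOH(120°) eclipsed 10.6; SH(240°)/CH2Cl(240°) eclipsed 14.1 → 34.0 kJ/mol.
B (staggered): iPr(0°)/CH2Cl(300°) gauche 5.4; OCH3(120°)/COOH(180°) gauche 2.7; SH(240°)/COOH(180°) gauche 3.6; SH(240°)/CH2Cl(300°) gauche 3.6 → 15.3 kJ/mol.
C (eclipsed): iPr(0°)/COOH(0°) eclipsed 15.0; OCH3(120°)/CH2Cl(120°) eclipsed 11.9; SH(240°)/H(240°) eclipsed 6.1 → 33.0 kJ/mol.
D (eclipsed): iPr(0°)/CH2Cl(0°) eclipsed 15.0; OCH3(120°)/H(120°) eclipsed 5.9; SH(240°)/COOH(240°) eclipsed 12.8 → 33.7 kJ/mol.
E (staggered): iPr(0°)/COOH(300°) gauche 5.5; iPr(0°)/CH2Cl(60°) gauche 5.4; OCH3(120°)/CH2Cl(60°) gauche 3.3; SH(240°)/COOH(300°) gauche 3.6 → 17.8 kJ/mol.
B has the lowest total (15.3 kJ/mol).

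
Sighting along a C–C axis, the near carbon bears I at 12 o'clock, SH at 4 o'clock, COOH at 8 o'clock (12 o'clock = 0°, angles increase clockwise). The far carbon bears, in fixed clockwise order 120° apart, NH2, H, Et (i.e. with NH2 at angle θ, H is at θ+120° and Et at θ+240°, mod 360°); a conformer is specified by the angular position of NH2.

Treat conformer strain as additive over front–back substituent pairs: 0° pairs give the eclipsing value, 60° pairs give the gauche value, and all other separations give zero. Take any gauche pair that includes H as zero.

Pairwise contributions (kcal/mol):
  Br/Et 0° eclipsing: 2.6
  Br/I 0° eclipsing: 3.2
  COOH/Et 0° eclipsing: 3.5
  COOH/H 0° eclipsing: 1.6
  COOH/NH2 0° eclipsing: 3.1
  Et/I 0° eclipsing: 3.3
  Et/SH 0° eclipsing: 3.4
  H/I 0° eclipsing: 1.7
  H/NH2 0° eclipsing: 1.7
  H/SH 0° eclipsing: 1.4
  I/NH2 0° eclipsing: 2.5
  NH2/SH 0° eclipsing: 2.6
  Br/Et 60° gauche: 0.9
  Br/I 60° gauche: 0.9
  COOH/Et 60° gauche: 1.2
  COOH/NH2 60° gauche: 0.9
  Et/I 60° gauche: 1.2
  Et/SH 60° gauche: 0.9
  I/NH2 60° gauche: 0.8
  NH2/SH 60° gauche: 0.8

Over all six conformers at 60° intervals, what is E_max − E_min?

NH2 at 0° (eclipsed): I(0°)/NH2(0°) eclipsed 2.5; SH(120°)/H(120°) eclipsed 1.4; COOH(240°)/Et(240°) eclipsed 3.5 → 7.4 kcal/mol.
NH2 at 60° (staggered): I(0°)/NH2(60°) gauche 0.8; I(0°)/Et(300°) gauche 1.2; SH(120°)/NH2(60°) gauche 0.8; COOH(240°)/Et(300°) gauche 1.2 → 4.0 kcal/mol.
NH2 at 120° (eclipsed): I(0°)/Et(0°) eclipsed 3.3; SH(120°)/NH2(120°) eclipsed 2.6; COOH(240°)/H(240°) eclipsed 1.6 → 7.5 kcal/mol.
NH2 at 180° (staggered): I(0°)/Et(60°) gauche 1.2; SH(120°)/NH2(180°) gauche 0.8; SH(120°)/Et(60°) gauche 0.9; COOH(240°)/NH2(180°) gauche 0.9 → 3.8 kcal/mol.
NH2 at 240° (eclipsed): I(0°)/H(0°) eclipsed 1.7; SH(120°)/Et(120°) eclipsed 3.4; COOH(240°)/NH2(240°) eclipsed 3.1 → 8.2 kcal/mol.
NH2 at 300° (staggered): I(0°)/NH2(300°) gauche 0.8; SH(120°)/Et(180°) gauche 0.9; COOH(240°)/NH2(300°) gauche 0.9; COOH(240°)/Et(180°) gauche 1.2 → 3.8 kcal/mol.
Max at 240° (8.2 kcal/mol), min at 180° (3.8 kcal/mol); barrier = 4.4 kcal/mol.

4.4 kcal/mol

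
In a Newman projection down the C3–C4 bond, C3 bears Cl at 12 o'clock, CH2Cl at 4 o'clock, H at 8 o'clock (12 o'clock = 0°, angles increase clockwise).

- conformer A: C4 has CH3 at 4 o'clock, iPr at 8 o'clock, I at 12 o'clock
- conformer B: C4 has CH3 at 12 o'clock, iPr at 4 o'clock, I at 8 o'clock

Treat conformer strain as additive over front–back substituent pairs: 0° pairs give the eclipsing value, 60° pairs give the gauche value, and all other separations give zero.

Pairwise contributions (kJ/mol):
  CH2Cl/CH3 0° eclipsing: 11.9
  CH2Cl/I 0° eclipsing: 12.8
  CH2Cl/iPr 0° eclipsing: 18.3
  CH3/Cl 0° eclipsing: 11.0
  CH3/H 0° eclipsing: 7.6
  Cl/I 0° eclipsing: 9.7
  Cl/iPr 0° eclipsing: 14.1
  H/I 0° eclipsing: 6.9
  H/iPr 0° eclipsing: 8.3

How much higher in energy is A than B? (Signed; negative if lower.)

-6.3 kJ/mol

A is eclipsed. Cl at 0° is eclipsed with I at 0° (9.7); CH2Cl at 120° is eclipsed with CH3 at 120° (11.9); H at 240° is eclipsed with iPr at 240° (8.3). Total 29.9 kJ/mol.
B is eclipsed. Cl at 0° is eclipsed with CH3 at 0° (11.0); CH2Cl at 120° is eclipsed with iPr at 120° (18.3); H at 240° is eclipsed with I at 240° (6.9). Total 36.2 kJ/mol.
E(A) − E(B) = 29.9 − 36.2 = -6.3 kJ/mol.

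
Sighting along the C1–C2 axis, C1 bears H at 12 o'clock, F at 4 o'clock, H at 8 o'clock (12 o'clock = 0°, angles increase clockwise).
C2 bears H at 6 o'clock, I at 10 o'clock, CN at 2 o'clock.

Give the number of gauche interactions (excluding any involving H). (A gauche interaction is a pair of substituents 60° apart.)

1

Non-H gauche pairs: F(120°)/CN(60°) — 1 interaction.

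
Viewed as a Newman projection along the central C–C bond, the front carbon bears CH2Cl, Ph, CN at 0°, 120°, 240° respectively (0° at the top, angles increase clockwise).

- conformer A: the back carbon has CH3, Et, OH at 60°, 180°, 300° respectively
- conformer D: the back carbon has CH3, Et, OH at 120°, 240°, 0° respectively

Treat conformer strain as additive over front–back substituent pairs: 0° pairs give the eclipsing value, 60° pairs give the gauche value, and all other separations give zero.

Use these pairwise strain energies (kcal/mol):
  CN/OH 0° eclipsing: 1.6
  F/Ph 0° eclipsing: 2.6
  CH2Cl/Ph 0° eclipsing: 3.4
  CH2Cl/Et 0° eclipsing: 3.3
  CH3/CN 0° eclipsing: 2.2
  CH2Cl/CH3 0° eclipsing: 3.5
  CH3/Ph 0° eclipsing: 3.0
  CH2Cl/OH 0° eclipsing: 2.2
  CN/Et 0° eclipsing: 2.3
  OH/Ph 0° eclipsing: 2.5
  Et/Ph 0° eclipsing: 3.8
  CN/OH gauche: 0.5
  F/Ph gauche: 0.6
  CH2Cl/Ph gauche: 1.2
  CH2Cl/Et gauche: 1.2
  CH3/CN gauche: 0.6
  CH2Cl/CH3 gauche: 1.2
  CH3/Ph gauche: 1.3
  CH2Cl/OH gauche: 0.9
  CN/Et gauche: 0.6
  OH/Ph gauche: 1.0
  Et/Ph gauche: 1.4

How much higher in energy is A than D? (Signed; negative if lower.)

A (staggered): CH2Cl(0°)/CH3(60°) gauche 1.2; CH2Cl(0°)/OH(300°) gauche 0.9; Ph(120°)/CH3(60°) gauche 1.3; Ph(120°)/Et(180°) gauche 1.4; CN(240°)/Et(180°) gauche 0.6; CN(240°)/OH(300°) gauche 0.5 → 5.9 kcal/mol.
D (eclipsed): CH2Cl(0°)/OH(0°) eclipsed 2.2; Ph(120°)/CH3(120°) eclipsed 3.0; CN(240°)/Et(240°) eclipsed 2.3 → 7.5 kcal/mol.
E(A) − E(D) = 5.9 − 7.5 = -1.6 kcal/mol.

-1.6 kcal/mol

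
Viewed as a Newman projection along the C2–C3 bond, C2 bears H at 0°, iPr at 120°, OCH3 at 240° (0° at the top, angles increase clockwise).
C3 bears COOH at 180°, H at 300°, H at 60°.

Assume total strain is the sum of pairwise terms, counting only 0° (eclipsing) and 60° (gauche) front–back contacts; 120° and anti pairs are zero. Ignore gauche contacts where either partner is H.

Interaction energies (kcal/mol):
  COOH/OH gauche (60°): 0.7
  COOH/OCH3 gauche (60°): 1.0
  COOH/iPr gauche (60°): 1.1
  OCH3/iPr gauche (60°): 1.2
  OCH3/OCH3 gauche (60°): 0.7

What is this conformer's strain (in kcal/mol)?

2.1 kcal/mol

This conformer (staggered): iPr–COOH gauche, OCH3–COOH gauche; 1.1 + 1.0 = 2.1 kcal/mol.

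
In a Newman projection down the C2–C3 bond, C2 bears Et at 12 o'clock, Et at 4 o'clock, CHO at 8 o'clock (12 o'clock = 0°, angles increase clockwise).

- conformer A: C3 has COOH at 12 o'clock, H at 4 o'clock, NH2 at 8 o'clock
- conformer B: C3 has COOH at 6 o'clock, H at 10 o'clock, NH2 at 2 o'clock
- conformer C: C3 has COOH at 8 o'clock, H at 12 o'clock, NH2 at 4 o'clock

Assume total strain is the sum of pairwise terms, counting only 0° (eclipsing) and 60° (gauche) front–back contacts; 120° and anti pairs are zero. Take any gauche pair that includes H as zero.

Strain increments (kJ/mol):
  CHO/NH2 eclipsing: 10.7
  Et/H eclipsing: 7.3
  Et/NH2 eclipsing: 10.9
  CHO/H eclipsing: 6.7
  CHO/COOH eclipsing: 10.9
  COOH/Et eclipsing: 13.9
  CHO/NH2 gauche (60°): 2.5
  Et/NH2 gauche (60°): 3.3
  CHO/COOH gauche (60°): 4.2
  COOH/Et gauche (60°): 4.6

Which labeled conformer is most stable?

B

A (eclipsed): Et–COOH eclipsed, Et–H eclipsed, CHO–NH2 eclipsed; 13.9 + 7.3 + 10.7 = 31.9 kJ/mol.
B (staggered): Et–NH2 gauche, Et–COOH gauche, Et–NH2 gauche, CHO–COOH gauche; 3.3 + 4.6 + 3.3 + 4.2 = 15.4 kJ/mol.
C (eclipsed): Et–H eclipsed, Et–NH2 eclipsed, CHO–COOH eclipsed; 7.3 + 10.9 + 10.9 = 29.1 kJ/mol.
B has the lowest total (15.4 kJ/mol).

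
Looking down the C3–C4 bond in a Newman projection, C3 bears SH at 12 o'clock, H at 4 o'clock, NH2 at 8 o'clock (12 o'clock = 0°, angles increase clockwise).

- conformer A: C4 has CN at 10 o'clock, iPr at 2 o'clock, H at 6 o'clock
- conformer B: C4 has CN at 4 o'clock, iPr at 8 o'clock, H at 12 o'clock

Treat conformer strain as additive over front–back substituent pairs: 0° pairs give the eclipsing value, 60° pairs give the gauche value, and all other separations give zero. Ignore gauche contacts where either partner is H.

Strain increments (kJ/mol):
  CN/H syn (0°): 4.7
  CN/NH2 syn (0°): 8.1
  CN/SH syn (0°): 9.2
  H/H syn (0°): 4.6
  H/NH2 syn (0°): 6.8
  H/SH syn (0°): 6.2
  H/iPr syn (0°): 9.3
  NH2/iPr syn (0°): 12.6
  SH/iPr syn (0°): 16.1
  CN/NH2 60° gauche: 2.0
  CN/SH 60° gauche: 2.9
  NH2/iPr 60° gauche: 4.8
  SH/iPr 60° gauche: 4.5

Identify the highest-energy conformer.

B

A (staggered): SH–CN gauche, SH–iPr gauche, NH2–CN gauche; 2.9 + 4.5 + 2.0 = 9.4 kJ/mol.
B (eclipsed): SH–H eclipsed, H–CN eclipsed, NH2–iPr eclipsed; 6.2 + 4.7 + 12.6 = 23.5 kJ/mol.
B has the highest total (23.5 kJ/mol).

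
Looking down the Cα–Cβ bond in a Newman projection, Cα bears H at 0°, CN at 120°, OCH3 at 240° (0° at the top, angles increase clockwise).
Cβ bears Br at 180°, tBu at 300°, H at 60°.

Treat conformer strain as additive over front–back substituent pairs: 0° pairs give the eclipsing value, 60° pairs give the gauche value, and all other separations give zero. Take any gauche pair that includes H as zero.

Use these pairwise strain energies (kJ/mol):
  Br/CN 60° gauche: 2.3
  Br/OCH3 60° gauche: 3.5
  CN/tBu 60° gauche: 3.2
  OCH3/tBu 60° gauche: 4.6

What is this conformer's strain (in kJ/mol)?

10.4 kJ/mol

This conformer (staggered): CN–Br gauche, OCH3–Br gauche, OCH3–tBu gauche; 2.3 + 3.5 + 4.6 = 10.4 kJ/mol.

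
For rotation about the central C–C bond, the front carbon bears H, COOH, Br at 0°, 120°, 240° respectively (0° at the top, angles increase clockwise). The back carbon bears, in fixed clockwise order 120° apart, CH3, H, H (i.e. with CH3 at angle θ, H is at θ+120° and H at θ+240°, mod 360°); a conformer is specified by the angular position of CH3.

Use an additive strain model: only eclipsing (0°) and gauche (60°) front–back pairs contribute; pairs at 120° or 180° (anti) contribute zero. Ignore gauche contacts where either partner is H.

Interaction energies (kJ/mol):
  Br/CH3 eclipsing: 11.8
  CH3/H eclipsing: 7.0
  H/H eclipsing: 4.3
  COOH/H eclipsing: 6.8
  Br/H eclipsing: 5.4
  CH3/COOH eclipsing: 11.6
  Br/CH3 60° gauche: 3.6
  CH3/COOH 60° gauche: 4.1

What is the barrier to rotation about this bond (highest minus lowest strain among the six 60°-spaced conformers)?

CH3 at 0° is eclipsed. H at 0° is eclipsed with CH3 at 0° (7.0); COOH at 120° is eclipsed with H at 120° (6.8); Br at 240° is eclipsed with H at 240° (5.4). Total 19.2 kJ/mol.
CH3 at 60° is staggered. COOH at 120° is gauche with CH3 at 60° (4.1). Total 4.1 kJ/mol.
CH3 at 120° is eclipsed. H at 0° is eclipsed with H at 0° (4.3); COOH at 120° is eclipsed with CH3 at 120° (11.6); Br at 240° is eclipsed with H at 240° (5.4). Total 21.3 kJ/mol.
CH3 at 180° is staggered. COOH at 120° is gauche with CH3 at 180° (4.1); Br at 240° is gauche with CH3 at 180° (3.6). Total 7.7 kJ/mol.
CH3 at 240° is eclipsed. H at 0° is eclipsed with H at 0° (4.3); COOH at 120° is eclipsed with H at 120° (6.8); Br at 240° is eclipsed with CH3 at 240° (11.8). Total 22.9 kJ/mol.
CH3 at 300° is staggered. Br at 240° is gauche with CH3 at 300° (3.6). Total 3.6 kJ/mol.
Max at 240° (22.9 kJ/mol), min at 300° (3.6 kJ/mol); barrier = 19.3 kJ/mol.

19.3 kJ/mol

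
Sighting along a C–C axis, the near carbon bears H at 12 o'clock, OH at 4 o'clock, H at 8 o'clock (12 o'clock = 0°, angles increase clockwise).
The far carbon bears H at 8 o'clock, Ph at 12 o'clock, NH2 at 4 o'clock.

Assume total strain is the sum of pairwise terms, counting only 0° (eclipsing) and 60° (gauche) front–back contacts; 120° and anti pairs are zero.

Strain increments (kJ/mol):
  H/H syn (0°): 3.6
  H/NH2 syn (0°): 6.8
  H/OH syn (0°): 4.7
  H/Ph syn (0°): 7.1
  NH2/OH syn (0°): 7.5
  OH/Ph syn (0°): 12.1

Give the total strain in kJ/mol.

This conformer (eclipsed): H(0°)/Ph(0°) eclipsed 7.1; OH(120°)/NH2(120°) eclipsed 7.5; H(240°)/H(240°) eclipsed 3.6 → 18.2 kJ/mol.

18.2 kJ/mol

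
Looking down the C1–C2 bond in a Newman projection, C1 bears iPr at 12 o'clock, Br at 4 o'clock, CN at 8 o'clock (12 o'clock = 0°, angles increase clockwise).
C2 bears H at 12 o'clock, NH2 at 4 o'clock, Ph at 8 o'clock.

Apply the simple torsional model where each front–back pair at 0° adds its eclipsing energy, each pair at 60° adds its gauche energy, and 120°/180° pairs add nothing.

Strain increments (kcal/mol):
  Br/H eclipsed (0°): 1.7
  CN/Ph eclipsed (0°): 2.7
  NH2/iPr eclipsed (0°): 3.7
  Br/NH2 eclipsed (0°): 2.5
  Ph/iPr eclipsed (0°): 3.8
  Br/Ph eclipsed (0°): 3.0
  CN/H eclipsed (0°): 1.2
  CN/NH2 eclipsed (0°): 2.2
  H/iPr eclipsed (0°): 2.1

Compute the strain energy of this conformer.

7.3 kcal/mol

This conformer (eclipsed): iPr(0°)/H(0°) eclipsed 2.1; Br(120°)/NH2(120°) eclipsed 2.5; CN(240°)/Ph(240°) eclipsed 2.7 → 7.3 kcal/mol.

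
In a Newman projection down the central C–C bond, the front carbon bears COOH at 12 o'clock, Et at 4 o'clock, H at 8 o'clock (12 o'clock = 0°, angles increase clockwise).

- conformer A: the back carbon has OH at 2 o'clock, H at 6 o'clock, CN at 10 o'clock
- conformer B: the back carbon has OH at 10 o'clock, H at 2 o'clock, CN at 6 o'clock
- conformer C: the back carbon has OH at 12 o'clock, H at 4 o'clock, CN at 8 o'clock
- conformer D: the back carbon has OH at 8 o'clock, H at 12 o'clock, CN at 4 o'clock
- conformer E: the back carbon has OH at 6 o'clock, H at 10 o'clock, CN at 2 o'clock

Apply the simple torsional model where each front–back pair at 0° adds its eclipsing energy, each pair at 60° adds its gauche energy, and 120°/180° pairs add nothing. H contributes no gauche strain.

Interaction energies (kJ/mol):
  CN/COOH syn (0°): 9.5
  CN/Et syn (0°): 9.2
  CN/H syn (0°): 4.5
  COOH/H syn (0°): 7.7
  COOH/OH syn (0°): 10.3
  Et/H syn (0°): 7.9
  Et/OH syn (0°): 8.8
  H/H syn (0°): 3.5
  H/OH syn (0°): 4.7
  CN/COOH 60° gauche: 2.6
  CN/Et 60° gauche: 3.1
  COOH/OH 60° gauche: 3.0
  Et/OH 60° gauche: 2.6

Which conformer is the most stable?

B

A (staggered): COOH(0°)/OH(60°) gauche 3.0; COOH(0°)/CN(300°) gauche 2.6; Et(120°)/OH(60°) gauche 2.6 → 8.2 kJ/mol.
B (staggered): COOH(0°)/OH(300°) gauche 3.0; Et(120°)/CN(180°) gauche 3.1 → 6.1 kJ/mol.
C (eclipsed): COOH(0°)/OH(0°) eclipsed 10.3; Et(120°)/H(120°) eclipsed 7.9; H(240°)/CN(240°) eclipsed 4.5 → 22.7 kJ/mol.
D (eclipsed): COOH(0°)/H(0°) eclipsed 7.7; Et(120°)/CN(120°) eclipsed 9.2; H(240°)/OH(240°) eclipsed 4.7 → 21.6 kJ/mol.
E (staggered): COOH(0°)/CN(60°) gauche 2.6; Et(120°)/OH(180°) gauche 2.6; Et(120°)/CN(60°) gauche 3.1 → 8.3 kJ/mol.
B has the lowest total (6.1 kJ/mol).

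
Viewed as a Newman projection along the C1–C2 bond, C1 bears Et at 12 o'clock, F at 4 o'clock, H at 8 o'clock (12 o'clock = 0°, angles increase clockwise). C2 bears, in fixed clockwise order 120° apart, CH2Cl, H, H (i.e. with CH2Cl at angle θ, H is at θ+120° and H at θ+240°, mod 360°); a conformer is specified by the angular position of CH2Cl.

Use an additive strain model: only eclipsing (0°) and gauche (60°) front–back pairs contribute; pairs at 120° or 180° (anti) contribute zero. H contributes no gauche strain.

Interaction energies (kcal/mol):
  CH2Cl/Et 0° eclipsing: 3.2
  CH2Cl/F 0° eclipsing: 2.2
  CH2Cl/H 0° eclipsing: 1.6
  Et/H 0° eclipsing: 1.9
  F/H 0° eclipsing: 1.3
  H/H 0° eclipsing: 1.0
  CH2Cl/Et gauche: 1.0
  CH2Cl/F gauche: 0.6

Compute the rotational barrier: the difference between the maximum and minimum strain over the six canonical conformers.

4.9 kcal/mol

CH2Cl at 0° is eclipsed. Et at 0° is eclipsed with CH2Cl at 0° (3.2); F at 120° is eclipsed with H at 120° (1.3); H at 240° is eclipsed with H at 240° (1.0). Total 5.5 kcal/mol.
CH2Cl at 60° is staggered. Et at 0° is gauche with CH2Cl at 60° (1.0); F at 120° is gauche with CH2Cl at 60° (0.6). Total 1.6 kcal/mol.
CH2Cl at 120° is eclipsed. Et at 0° is eclipsed with H at 0° (1.9); F at 120° is eclipsed with CH2Cl at 120° (2.2); H at 240° is eclipsed with H at 240° (1.0). Total 5.1 kcal/mol.
CH2Cl at 180° is staggered. F at 120° is gauche with CH2Cl at 180° (0.6). Total 0.6 kcal/mol.
CH2Cl at 240° is eclipsed. Et at 0° is eclipsed with H at 0° (1.9); F at 120° is eclipsed with H at 120° (1.3); H at 240° is eclipsed with CH2Cl at 240° (1.6). Total 4.8 kcal/mol.
CH2Cl at 300° is staggered. Et at 0° is gauche with CH2Cl at 300° (1.0). Total 1.0 kcal/mol.
Max at 0° (5.5 kcal/mol), min at 180° (0.6 kcal/mol); barrier = 4.9 kcal/mol.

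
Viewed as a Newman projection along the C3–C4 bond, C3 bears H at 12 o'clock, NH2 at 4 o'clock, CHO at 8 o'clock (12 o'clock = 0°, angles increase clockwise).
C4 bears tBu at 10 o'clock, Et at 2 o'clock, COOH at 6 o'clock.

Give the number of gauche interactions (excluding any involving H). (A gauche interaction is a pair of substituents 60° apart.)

Non-H gauche pairs: NH2(120°)/Et(60°); NH2(120°)/COOH(180°); CHO(240°)/tBu(300°); CHO(240°)/COOH(180°) — 4 interactions.

4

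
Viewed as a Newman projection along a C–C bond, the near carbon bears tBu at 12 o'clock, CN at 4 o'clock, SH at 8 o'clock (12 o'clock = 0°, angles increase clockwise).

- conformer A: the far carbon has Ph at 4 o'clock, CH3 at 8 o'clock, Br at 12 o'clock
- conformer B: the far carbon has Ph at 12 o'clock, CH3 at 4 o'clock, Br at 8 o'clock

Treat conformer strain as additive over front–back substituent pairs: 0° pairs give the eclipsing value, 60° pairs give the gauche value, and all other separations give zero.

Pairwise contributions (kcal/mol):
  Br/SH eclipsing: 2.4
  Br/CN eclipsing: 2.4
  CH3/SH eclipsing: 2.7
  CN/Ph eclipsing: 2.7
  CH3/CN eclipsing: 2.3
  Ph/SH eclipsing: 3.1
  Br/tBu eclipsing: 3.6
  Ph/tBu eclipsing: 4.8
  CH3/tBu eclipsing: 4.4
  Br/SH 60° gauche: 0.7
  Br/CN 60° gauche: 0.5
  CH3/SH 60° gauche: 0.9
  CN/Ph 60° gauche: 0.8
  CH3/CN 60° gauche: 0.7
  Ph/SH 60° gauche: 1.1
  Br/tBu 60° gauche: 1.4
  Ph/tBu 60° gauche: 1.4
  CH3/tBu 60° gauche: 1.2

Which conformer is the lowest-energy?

A

A (eclipsed): tBu(0°)/Br(0°) eclipsed 3.6; CN(120°)/Ph(120°) eclipsed 2.7; SH(240°)/CH3(240°) eclipsed 2.7 → 9.0 kcal/mol.
B (eclipsed): tBu(0°)/Ph(0°) eclipsed 4.8; CN(120°)/CH3(120°) eclipsed 2.3; SH(240°)/Br(240°) eclipsed 2.4 → 9.5 kcal/mol.
A has the lowest total (9.0 kcal/mol).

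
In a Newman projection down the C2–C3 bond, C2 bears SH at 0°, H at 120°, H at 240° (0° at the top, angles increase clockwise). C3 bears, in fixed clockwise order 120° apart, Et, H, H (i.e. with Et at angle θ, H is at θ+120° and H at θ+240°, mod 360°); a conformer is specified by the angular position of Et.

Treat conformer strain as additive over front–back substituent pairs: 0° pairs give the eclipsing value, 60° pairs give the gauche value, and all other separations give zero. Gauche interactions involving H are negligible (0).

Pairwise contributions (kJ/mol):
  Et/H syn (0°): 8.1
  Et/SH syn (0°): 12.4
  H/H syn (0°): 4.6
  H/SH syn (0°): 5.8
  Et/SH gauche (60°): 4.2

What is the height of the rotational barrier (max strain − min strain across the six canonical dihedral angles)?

Et at 0° (eclipsed): SH–Et eclipsed, H–H eclipsed, H–H eclipsed; 12.4 + 4.6 + 4.6 = 21.6 kJ/mol.
Et at 60° (staggered): SH–Et gauche; 4.2 = 4.2 kJ/mol.
Et at 120° (eclipsed): SH–H eclipsed, H–Et eclipsed, H–H eclipsed; 5.8 + 8.1 + 4.6 = 18.5 kJ/mol.
Et at 180° (staggered): no non-H gauche contacts → 0.0 kJ/mol.
Et at 240° (eclipsed): SH–H eclipsed, H–H eclipsed, H–Et eclipsed; 5.8 + 4.6 + 8.1 = 18.5 kJ/mol.
Et at 300° (staggered): SH–Et gauche; 4.2 = 4.2 kJ/mol.
Max at 0° (21.6 kJ/mol), min at 180° (0.0 kJ/mol); barrier = 21.6 kJ/mol.

21.6 kJ/mol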